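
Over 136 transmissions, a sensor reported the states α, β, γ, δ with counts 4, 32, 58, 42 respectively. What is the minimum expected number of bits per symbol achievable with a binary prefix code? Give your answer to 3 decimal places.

1.838 bits/symbol

Probabilities are the counts divided by 136.
Repeatedly combine the two least-probable nodes; the expected code length is the sum of the merged weights.
merge 1/34 + 4/17 → 9/34
merge 9/34 + 21/68 → 39/68
merge 29/68 + 39/68 → 1
L = 9/34 + 39/68 + 1 = 125/68 ≈ 1.838 bits/symbol.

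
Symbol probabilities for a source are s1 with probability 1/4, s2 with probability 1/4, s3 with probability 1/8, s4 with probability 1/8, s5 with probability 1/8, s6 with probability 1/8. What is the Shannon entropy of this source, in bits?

2.5 bits

Each probability is a power of 1/2, so log₂(1/p) is an integer.
H = Σ p·log₂(1/p) = 1/4·2 + 1/4·2 + 1/8·3 + 1/8·3 + 1/8·3 + 1/8·3 = 2.5 bits.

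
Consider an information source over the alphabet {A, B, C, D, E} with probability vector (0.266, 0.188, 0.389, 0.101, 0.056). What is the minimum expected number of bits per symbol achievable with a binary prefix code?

2.113 bits/symbol

Repeatedly combine the two least-probable nodes; the expected code length is the sum of the merged weights.
merge 7/125 + 101/1000 → 157/1000
merge 157/1000 + 47/250 → 69/200
merge 133/500 + 69/200 → 611/1000
merge 389/1000 + 611/1000 → 1
L = 157/1000 + 69/200 + 611/1000 + 1 = 2113/1000 = 2.113 bits/symbol.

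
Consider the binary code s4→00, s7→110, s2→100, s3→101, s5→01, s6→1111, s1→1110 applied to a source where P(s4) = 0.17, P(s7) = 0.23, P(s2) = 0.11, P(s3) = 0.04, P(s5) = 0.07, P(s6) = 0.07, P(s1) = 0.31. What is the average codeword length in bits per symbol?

3.14 bits/symbol

L̄ = Σ pᵢ·ℓᵢ = 0.17·2 + 0.23·3 + 0.11·3 + 0.04·3 + 0.07·2 + 0.07·4 + 0.31·4 = 3.14 bits/symbol.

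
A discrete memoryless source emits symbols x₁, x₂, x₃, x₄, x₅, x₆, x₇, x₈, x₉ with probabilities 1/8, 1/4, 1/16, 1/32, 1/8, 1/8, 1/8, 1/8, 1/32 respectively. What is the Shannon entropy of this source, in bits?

2.9375 bits

Each probability is a power of 1/2, so log₂(1/p) is an integer.
H = Σ p·log₂(1/p) = 1/8·3 + 1/4·2 + 1/16·4 + 1/32·5 + 1/8·3 + 1/8·3 + 1/8·3 + 1/8·3 + 1/32·5 = 2.9375 bits.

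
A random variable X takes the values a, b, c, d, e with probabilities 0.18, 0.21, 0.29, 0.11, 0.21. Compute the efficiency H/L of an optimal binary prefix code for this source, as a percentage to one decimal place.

Entropy H = −Σ p log₂ p ≈ 2.2591 bits.
Huffman merges: 11/100+9/50→29/100; 21/100+21/100→21/50; 29/100+29/100→29/50; 21/50+29/50→1. L = 229/100 ≈ 2.2900.
Efficiency = H/L = 2.2591/2.2900 = 98.7%.

98.7%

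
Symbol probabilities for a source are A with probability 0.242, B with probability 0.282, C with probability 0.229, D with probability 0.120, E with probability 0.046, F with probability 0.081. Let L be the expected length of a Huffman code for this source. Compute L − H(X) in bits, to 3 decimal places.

Entropy H = −Σ p log₂ p ≈ 2.3624 bits.
Huffman merges: 23/500+81/1000→127/1000; 3/25+127/1000→247/1000; 229/1000+121/500→471/1000; 247/1000+141/500→529/1000; 471/1000+529/1000→1. L = 1187/500 ≈ 2.3740.
L − H = 2.3740 − 2.3624 = 0.012 bits.

0.012 bits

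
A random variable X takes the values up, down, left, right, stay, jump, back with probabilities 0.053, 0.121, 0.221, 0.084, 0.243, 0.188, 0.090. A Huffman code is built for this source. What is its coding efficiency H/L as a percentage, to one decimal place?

98.6%

Entropy H = −Σ p log₂ p ≈ 2.6367 bits.
Huffman merges: 53/1000+21/250→137/1000; 9/100+121/1000→211/1000; 137/1000+47/250→13/40; 211/1000+221/1000→54/125; 243/1000+13/40→71/125; 54/125+71/125→1. L = 2673/1000 ≈ 2.6730.
Efficiency = H/L = 2.6367/2.6730 = 98.6%.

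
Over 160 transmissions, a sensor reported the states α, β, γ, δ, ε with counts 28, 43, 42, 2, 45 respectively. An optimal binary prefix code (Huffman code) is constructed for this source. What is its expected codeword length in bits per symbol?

2.1875 bits/symbol

Probabilities are the counts divided by 160.
Repeatedly combine the two least-probable nodes; the expected code length is the sum of the merged weights.
merge 1/80 + 7/40 → 3/16
merge 3/16 + 21/80 → 9/20
merge 43/160 + 9/32 → 11/20
merge 9/20 + 11/20 → 1
L = 3/16 + 9/20 + 11/20 + 1 = 35/16 = 2.1875 bits/symbol.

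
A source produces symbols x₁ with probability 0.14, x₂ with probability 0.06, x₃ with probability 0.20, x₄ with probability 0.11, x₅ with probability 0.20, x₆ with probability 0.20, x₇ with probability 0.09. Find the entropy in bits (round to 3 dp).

2.697 bits

H = −Σ pᵢ log₂ pᵢ.
−0.14·log₂(0.14) = 0.3971
−0.06·log₂(0.06) = 0.2435
−0.20·log₂(0.20) = 0.4644
−0.11·log₂(0.11) = 0.3503
−0.20·log₂(0.20) = 0.4644
−0.20·log₂(0.20) = 0.4644
−0.09·log₂(0.09) = 0.3127
Sum ≈ 2.6967 → 2.697 bits.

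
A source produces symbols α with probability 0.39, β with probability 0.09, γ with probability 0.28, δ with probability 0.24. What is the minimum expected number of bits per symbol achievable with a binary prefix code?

Repeatedly combine the two least-probable nodes; the expected code length is the sum of the merged weights.
merge 9/100 + 6/25 → 33/100
merge 7/25 + 33/100 → 61/100
merge 39/100 + 61/100 → 1
L = 33/100 + 61/100 + 1 = 97/50 = 1.94 bits/symbol.

1.94 bits/symbol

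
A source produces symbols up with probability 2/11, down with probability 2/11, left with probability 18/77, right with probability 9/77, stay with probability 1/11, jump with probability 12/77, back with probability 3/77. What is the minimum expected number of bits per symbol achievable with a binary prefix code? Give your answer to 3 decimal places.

2.714 bits/symbol

Repeatedly combine the two least-probable nodes; the expected code length is the sum of the merged weights.
merge 3/77 + 1/11 → 10/77
merge 9/77 + 10/77 → 19/77
merge 12/77 + 2/11 → 26/77
merge 2/11 + 18/77 → 32/77
merge 19/77 + 26/77 → 45/77
merge 32/77 + 45/77 → 1
L = 10/77 + 19/77 + 26/77 + 32/77 + 45/77 + 1 = 19/7 ≈ 2.714 bits/symbol.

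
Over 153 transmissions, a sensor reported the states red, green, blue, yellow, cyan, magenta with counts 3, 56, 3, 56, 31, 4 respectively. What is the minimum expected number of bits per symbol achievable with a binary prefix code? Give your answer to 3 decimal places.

Probabilities are the counts divided by 153.
Repeatedly combine the two least-probable nodes; the expected code length is the sum of the merged weights.
merge 1/51 + 1/51 → 2/51
merge 4/153 + 2/51 → 10/153
merge 10/153 + 31/153 → 41/153
merge 41/153 + 56/153 → 97/153
merge 56/153 + 97/153 → 1
L = 2/51 + 10/153 + 41/153 + 97/153 + 1 = 307/153 ≈ 2.007 bits/symbol.

2.007 bits/symbol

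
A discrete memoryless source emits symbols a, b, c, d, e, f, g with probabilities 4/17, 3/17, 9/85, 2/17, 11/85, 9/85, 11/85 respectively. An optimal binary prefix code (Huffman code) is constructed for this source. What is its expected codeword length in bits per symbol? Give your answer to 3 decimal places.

Repeatedly combine the two least-probable nodes; the expected code length is the sum of the merged weights.
merge 9/85 + 9/85 → 18/85
merge 2/17 + 11/85 → 21/85
merge 11/85 + 3/17 → 26/85
merge 18/85 + 4/17 → 38/85
merge 21/85 + 26/85 → 47/85
merge 38/85 + 47/85 → 1
L = 18/85 + 21/85 + 26/85 + 38/85 + 47/85 + 1 = 47/17 ≈ 2.765 bits/symbol.

2.765 bits/symbol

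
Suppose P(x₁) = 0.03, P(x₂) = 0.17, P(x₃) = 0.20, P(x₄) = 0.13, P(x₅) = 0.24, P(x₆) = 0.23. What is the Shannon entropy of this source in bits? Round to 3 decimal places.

2.415 bits

H = −Σ pᵢ log₂ pᵢ.
−0.03·log₂(0.03) = 0.1518
−0.17·log₂(0.17) = 0.4346
−0.20·log₂(0.20) = 0.4644
−0.13·log₂(0.13) = 0.3826
−0.24·log₂(0.24) = 0.4941
−0.23·log₂(0.23) = 0.4877
Sum ≈ 2.4152 → 2.415 bits.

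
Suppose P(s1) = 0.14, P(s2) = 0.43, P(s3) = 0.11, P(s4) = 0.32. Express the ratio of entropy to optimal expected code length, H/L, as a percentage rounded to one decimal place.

98.7%

Entropy H = −Σ p log₂ p ≈ 1.7970 bits.
Huffman merges: 11/100+7/50→1/4; 1/4+8/25→57/100; 43/100+57/100→1. L = 91/50 ≈ 1.8200.
Efficiency = H/L = 1.7970/1.8200 = 98.7%.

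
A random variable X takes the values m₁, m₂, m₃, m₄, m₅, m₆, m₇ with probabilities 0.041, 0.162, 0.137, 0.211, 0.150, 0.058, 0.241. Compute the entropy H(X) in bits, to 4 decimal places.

2.6244 bits

H = −Σ pᵢ log₂ pᵢ.
−0.041·log₂(0.041) = 0.1889
−0.162·log₂(0.162) = 0.4254
−0.137·log₂(0.137) = 0.3929
−0.211·log₂(0.211) = 0.4736
−0.150·log₂(0.150) = 0.4105
−0.058·log₂(0.058) = 0.2383
−0.241·log₂(0.241) = 0.4947
Sum ≈ 2.6244 → 2.6244 bits.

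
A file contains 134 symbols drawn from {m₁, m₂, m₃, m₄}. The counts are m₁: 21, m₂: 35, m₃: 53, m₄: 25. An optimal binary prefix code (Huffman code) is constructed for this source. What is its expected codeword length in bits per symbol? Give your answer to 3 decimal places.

Probabilities are the counts divided by 134.
Repeatedly combine the two least-probable nodes; the expected code length is the sum of the merged weights.
merge 21/134 + 25/134 → 23/67
merge 35/134 + 23/67 → 81/134
merge 53/134 + 81/134 → 1
L = 23/67 + 81/134 + 1 = 261/134 ≈ 1.948 bits/symbol.

1.948 bits/symbol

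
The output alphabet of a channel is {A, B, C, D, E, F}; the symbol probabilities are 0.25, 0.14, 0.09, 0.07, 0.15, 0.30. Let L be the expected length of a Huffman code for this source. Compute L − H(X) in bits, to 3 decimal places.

Entropy H = −Σ p log₂ p ≈ 2.4100 bits.
Huffman merges: 7/100+9/100→4/25; 7/50+3/20→29/100; 4/25+1/4→41/100; 29/100+3/10→59/100; 41/100+59/100→1. L = 49/20 ≈ 2.4500.
L − H = 2.4500 − 2.4100 = 0.040 bits.

0.040 bits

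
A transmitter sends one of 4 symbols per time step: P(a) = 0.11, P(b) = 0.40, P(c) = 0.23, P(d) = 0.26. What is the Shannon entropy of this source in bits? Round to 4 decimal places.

H = −Σ pᵢ log₂ pᵢ.
−0.11·log₂(0.11) = 0.3503
−0.40·log₂(0.40) = 0.5288
−0.23·log₂(0.23) = 0.4877
−0.26·log₂(0.26) = 0.5053
Sum ≈ 1.8720 → 1.8720 bits.

1.8720 bits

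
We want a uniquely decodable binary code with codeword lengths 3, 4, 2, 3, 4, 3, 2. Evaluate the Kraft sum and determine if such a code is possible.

With common denominator 2^4 = 16: Σ 2^(−ℓᵢ) = 2/16 + 1/16 + 4/16 + 2/16 + 1/16 + 2/16 + 4/16 = 16/16 = 1.
Kraft's inequality requires Σ ≤ 1; here Σ = 1 ≤ 1, so such a prefix code exists.

1; yes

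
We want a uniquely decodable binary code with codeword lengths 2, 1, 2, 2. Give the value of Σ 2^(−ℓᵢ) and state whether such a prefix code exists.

1.25; no

With common denominator 2^2 = 4: Σ 2^(−ℓᵢ) = 1/4 + 2/4 + 1/4 + 1/4 = 5/4 = 1.25.
Kraft's inequality requires Σ ≤ 1; here Σ = 1.25 > 1, so no such prefix code exists.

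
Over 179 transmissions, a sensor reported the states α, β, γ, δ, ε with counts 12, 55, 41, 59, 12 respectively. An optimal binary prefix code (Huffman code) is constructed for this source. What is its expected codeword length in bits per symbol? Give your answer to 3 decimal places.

2.134 bits/symbol

Probabilities are the counts divided by 179.
Repeatedly combine the two least-probable nodes; the expected code length is the sum of the merged weights.
merge 12/179 + 12/179 → 24/179
merge 24/179 + 41/179 → 65/179
merge 55/179 + 59/179 → 114/179
merge 65/179 + 114/179 → 1
L = 24/179 + 65/179 + 114/179 + 1 = 382/179 ≈ 2.134 bits/symbol.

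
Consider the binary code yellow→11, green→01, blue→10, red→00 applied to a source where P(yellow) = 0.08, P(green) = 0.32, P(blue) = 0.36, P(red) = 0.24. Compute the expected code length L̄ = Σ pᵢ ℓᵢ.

L̄ = Σ pᵢ·ℓᵢ = 0.08·2 + 0.32·2 + 0.36·2 + 0.24·2 = 2 bits/symbol.

2 bits/symbol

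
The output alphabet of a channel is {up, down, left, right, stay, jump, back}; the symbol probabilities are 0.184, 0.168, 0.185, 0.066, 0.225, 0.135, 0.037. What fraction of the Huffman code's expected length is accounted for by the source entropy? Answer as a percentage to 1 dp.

Entropy H = −Σ p log₂ p ≈ 2.6411 bits.
Huffman merges: 37/1000+33/500→103/1000; 103/1000+27/200→119/500; 21/125+23/125→44/125; 37/200+9/40→41/100; 119/500+44/125→59/100; 41/100+59/100→1. L = 2693/1000 ≈ 2.6930.
Efficiency = H/L = 2.6411/2.6930 = 98.1%.

98.1%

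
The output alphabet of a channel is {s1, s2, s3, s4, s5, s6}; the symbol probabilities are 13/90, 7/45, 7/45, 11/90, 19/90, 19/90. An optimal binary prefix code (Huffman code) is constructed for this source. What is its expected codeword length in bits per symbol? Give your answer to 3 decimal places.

Repeatedly combine the two least-probable nodes; the expected code length is the sum of the merged weights.
merge 11/90 + 13/90 → 4/15
merge 7/45 + 7/45 → 14/45
merge 19/90 + 19/90 → 19/45
merge 4/15 + 14/45 → 26/45
merge 19/45 + 26/45 → 1
L = 4/15 + 14/45 + 19/45 + 26/45 + 1 = 116/45 ≈ 2.578 bits/symbol.

2.578 bits/symbol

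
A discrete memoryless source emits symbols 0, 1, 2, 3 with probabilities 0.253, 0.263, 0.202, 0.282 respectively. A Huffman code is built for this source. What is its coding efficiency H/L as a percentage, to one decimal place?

Entropy H = −Σ p log₂ p ≈ 1.9895 bits.
Huffman merges: 101/500+253/1000→91/200; 263/1000+141/500→109/200; 91/200+109/200→1. L = 2 ≈ 2.0000.
Efficiency = H/L = 1.9895/2.0000 = 99.5%.

99.5%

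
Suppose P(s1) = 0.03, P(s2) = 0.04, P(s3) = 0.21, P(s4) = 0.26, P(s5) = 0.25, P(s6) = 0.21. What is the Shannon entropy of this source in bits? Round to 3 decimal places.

2.288 bits

H = −Σ pᵢ log₂ pᵢ.
−0.03·log₂(0.03) = 0.1518
−0.04·log₂(0.04) = 0.1858
−0.21·log₂(0.21) = 0.4728
−0.26·log₂(0.26) = 0.5053
−0.25·log₂(0.25) = 0.5000
−0.21·log₂(0.21) = 0.4728
Sum ≈ 2.2885 → 2.288 bits.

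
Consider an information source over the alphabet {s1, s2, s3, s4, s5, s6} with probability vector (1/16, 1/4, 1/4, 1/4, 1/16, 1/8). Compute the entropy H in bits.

Each probability is a power of 1/2, so log₂(1/p) is an integer.
H = Σ p·log₂(1/p) = 1/16·4 + 1/4·2 + 1/4·2 + 1/4·2 + 1/16·4 + 1/8·3 = 2.375 bits.

2.375 bits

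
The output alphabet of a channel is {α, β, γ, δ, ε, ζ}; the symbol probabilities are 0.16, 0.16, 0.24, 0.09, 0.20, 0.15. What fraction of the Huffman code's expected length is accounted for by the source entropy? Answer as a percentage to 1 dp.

98.7%

Entropy H = −Σ p log₂ p ≈ 2.5278 bits.
Huffman merges: 9/100+3/20→6/25; 4/25+4/25→8/25; 1/5+6/25→11/25; 6/25+8/25→14/25; 11/25+14/25→1. L = 64/25 ≈ 2.5600.
Efficiency = H/L = 2.5278/2.5600 = 98.7%.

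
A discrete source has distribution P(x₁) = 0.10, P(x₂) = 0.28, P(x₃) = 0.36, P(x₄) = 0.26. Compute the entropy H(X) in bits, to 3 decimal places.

1.882 bits

H = −Σ pᵢ log₂ pᵢ.
−0.10·log₂(0.10) = 0.3322
−0.28·log₂(0.28) = 0.5142
−0.36·log₂(0.36) = 0.5306
−0.26·log₂(0.26) = 0.5053
Sum ≈ 1.8823 → 1.882 bits.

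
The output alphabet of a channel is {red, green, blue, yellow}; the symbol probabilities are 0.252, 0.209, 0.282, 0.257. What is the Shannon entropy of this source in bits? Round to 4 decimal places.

H = −Σ pᵢ log₂ pᵢ.
−0.252·log₂(0.252) = 0.5011
−0.209·log₂(0.209) = 0.4720
−0.282·log₂(0.282) = 0.5150
−0.257·log₂(0.257) = 0.5038
Sum ≈ 1.9919 → 1.9919 bits.

1.9919 bits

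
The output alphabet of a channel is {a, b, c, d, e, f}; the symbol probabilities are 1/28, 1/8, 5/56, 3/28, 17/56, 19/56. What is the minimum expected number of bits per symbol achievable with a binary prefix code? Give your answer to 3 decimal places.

2.357 bits/symbol

Repeatedly combine the two least-probable nodes; the expected code length is the sum of the merged weights.
merge 1/28 + 5/56 → 1/8
merge 3/28 + 1/8 → 13/56
merge 1/8 + 13/56 → 5/14
merge 17/56 + 19/56 → 9/14
merge 5/14 + 9/14 → 1
L = 1/8 + 13/56 + 5/14 + 9/14 + 1 = 33/14 ≈ 2.357 bits/symbol.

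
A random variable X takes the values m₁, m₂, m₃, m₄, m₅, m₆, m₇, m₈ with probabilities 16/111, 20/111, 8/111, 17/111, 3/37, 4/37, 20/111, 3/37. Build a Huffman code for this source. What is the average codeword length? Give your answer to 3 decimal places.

Repeatedly combine the two least-probable nodes; the expected code length is the sum of the merged weights.
merge 8/111 + 3/37 → 17/111
merge 3/37 + 4/37 → 7/37
merge 16/111 + 17/111 → 11/37
merge 17/111 + 20/111 → 1/3
merge 20/111 + 7/37 → 41/111
merge 11/37 + 1/3 → 70/111
merge 41/111 + 70/111 → 1
L = 17/111 + 7/37 + 11/37 + 1/3 + 41/111 + 70/111 + 1 = 110/37 ≈ 2.973 bits/symbol.

2.973 bits/symbol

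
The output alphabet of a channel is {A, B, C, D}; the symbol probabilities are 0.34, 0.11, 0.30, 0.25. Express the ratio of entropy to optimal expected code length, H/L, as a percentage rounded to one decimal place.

Entropy H = −Σ p log₂ p ≈ 1.9006 bits.
Huffman merges: 11/100+1/4→9/25; 3/10+17/50→16/25; 9/25+16/25→1. L = 2 ≈ 2.0000.
Efficiency = H/L = 1.9006/2.0000 = 95.0%.

95.0%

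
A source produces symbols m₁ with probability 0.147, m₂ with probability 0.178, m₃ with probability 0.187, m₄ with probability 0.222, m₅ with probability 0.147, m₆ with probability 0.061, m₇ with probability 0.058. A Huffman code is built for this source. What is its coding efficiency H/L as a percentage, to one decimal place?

Entropy H = −Σ p log₂ p ≈ 2.6752 bits.
Huffman merges: 29/500+61/1000→119/1000; 119/1000+147/1000→133/500; 147/1000+89/500→13/40; 187/1000+111/500→409/1000; 133/500+13/40→591/1000; 409/1000+591/1000→1. L = 271/100 ≈ 2.7100.
Efficiency = H/L = 2.6752/2.7100 = 98.7%.

98.7%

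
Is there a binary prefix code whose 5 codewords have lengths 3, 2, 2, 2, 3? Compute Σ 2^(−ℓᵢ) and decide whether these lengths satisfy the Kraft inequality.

1; yes

With common denominator 2^3 = 8: Σ 2^(−ℓᵢ) = 1/8 + 2/8 + 2/8 + 2/8 + 1/8 = 8/8 = 1.
Kraft's inequality requires Σ ≤ 1; here Σ = 1 ≤ 1, so such a prefix code exists.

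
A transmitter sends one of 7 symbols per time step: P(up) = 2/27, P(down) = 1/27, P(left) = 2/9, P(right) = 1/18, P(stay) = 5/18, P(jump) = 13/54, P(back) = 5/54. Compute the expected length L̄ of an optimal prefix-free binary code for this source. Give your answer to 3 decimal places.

Repeatedly combine the two least-probable nodes; the expected code length is the sum of the merged weights.
merge 1/27 + 1/18 → 5/54
merge 2/27 + 5/54 → 1/6
merge 5/54 + 1/6 → 7/27
merge 2/9 + 13/54 → 25/54
merge 7/27 + 5/18 → 29/54
merge 25/54 + 29/54 → 1
L = 5/54 + 1/6 + 7/27 + 25/54 + 29/54 + 1 = 68/27 ≈ 2.519 bits/symbol.

2.519 bits/symbol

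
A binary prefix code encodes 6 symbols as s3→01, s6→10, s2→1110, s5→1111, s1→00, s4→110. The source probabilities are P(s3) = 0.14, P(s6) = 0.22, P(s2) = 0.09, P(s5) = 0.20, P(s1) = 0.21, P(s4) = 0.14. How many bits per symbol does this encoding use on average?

L̄ = Σ pᵢ·ℓᵢ = 0.14·2 + 0.22·2 + 0.09·4 + 0.20·4 + 0.21·2 + 0.14·3 = 2.72 bits/symbol.

2.72 bits/symbol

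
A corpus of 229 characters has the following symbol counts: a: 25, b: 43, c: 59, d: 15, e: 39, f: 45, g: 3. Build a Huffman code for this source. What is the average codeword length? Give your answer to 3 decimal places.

2.624 bits/symbol

Probabilities are the counts divided by 229.
Repeatedly combine the two least-probable nodes; the expected code length is the sum of the merged weights.
merge 3/229 + 15/229 → 18/229
merge 18/229 + 25/229 → 43/229
merge 39/229 + 43/229 → 82/229
merge 43/229 + 45/229 → 88/229
merge 59/229 + 82/229 → 141/229
merge 88/229 + 141/229 → 1
L = 18/229 + 43/229 + 82/229 + 88/229 + 141/229 + 1 = 601/229 ≈ 2.624 bits/symbol.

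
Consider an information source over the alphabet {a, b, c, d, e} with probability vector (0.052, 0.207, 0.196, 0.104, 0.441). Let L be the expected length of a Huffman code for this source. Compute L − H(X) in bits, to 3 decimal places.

0.054 bits

Entropy H = −Σ p log₂ p ≈ 2.0135 bits.
Huffman merges: 13/250+13/125→39/250; 39/250+49/250→44/125; 207/1000+44/125→559/1000; 441/1000+559/1000→1. L = 2067/1000 ≈ 2.0670.
L − H = 2.0670 − 2.0135 = 0.054 bits.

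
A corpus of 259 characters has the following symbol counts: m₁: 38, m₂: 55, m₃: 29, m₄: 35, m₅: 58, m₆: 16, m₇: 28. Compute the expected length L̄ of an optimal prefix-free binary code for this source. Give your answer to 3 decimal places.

2.734 bits/symbol

Probabilities are the counts divided by 259.
Repeatedly combine the two least-probable nodes; the expected code length is the sum of the merged weights.
merge 16/259 + 4/37 → 44/259
merge 29/259 + 5/37 → 64/259
merge 38/259 + 44/259 → 82/259
merge 55/259 + 58/259 → 113/259
merge 64/259 + 82/259 → 146/259
merge 113/259 + 146/259 → 1
L = 44/259 + 64/259 + 82/259 + 113/259 + 146/259 + 1 = 708/259 ≈ 2.734 bits/symbol.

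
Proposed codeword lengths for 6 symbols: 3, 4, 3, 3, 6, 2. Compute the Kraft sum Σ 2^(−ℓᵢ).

With common denominator 2^6 = 64: Σ 2^(−ℓᵢ) = 8/64 + 4/64 + 8/64 + 8/64 + 1/64 + 16/64 = 45/64 = 0.703125.

0.703125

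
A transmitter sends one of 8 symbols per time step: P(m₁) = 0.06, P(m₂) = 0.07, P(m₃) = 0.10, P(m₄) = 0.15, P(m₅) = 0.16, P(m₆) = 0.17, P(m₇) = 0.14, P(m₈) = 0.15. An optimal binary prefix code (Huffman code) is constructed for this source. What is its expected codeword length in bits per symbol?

Repeatedly combine the two least-probable nodes; the expected code length is the sum of the merged weights.
merge 3/50 + 7/100 → 13/100
merge 1/10 + 13/100 → 23/100
merge 7/50 + 3/20 → 29/100
merge 3/20 + 4/25 → 31/100
merge 17/100 + 23/100 → 2/5
merge 29/100 + 31/100 → 3/5
merge 2/5 + 3/5 → 1
L = 13/100 + 23/100 + 29/100 + 31/100 + 2/5 + 3/5 + 1 = 74/25 = 2.96 bits/symbol.

2.96 bits/symbol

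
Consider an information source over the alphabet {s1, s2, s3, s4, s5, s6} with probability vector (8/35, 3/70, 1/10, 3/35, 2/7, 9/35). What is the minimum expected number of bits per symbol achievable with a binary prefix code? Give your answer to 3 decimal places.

Repeatedly combine the two least-probable nodes; the expected code length is the sum of the merged weights.
merge 3/70 + 3/35 → 9/70
merge 1/10 + 9/70 → 8/35
merge 8/35 + 8/35 → 16/35
merge 9/35 + 2/7 → 19/35
merge 16/35 + 19/35 → 1
L = 9/70 + 8/35 + 16/35 + 19/35 + 1 = 33/14 ≈ 2.357 bits/symbol.

2.357 bits/symbol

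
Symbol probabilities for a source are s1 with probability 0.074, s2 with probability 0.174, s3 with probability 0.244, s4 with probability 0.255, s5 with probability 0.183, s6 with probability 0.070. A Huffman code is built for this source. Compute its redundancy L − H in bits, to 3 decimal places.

0.029 bits

Entropy H = −Σ p log₂ p ≈ 2.4331 bits.
Huffman merges: 7/100+37/500→18/125; 18/125+87/500→159/500; 183/1000+61/250→427/1000; 51/200+159/500→573/1000; 427/1000+573/1000→1. L = 1231/500 ≈ 2.4620.
L − H = 2.4620 − 2.4331 = 0.029 bits.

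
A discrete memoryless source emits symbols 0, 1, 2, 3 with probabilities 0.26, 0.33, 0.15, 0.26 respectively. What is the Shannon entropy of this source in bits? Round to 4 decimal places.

1.9489 bits

H = −Σ pᵢ log₂ pᵢ.
−0.26·log₂(0.26) = 0.5053
−0.33·log₂(0.33) = 0.5278
−0.15·log₂(0.15) = 0.4105
−0.26·log₂(0.26) = 0.5053
Sum ≈ 1.9489 → 1.9489 bits.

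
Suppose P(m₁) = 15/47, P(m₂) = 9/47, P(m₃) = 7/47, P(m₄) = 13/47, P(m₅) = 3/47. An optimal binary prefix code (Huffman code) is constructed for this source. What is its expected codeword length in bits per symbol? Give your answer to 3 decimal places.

Repeatedly combine the two least-probable nodes; the expected code length is the sum of the merged weights.
merge 3/47 + 7/47 → 10/47
merge 9/47 + 10/47 → 19/47
merge 13/47 + 15/47 → 28/47
merge 19/47 + 28/47 → 1
L = 10/47 + 19/47 + 28/47 + 1 = 104/47 ≈ 2.213 bits/symbol.

2.213 bits/symbol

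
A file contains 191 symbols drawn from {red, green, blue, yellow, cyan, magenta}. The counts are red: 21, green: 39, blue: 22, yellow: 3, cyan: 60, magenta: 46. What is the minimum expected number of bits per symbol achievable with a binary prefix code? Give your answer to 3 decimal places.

Probabilities are the counts divided by 191.
Repeatedly combine the two least-probable nodes; the expected code length is the sum of the merged weights.
merge 3/191 + 21/191 → 24/191
merge 22/191 + 24/191 → 46/191
merge 39/191 + 46/191 → 85/191
merge 46/191 + 60/191 → 106/191
merge 85/191 + 106/191 → 1
L = 24/191 + 46/191 + 85/191 + 106/191 + 1 = 452/191 ≈ 2.366 bits/symbol.

2.366 bits/symbol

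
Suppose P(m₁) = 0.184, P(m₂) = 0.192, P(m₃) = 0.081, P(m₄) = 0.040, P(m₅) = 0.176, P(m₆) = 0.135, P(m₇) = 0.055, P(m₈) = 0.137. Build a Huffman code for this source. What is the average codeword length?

Repeatedly combine the two least-probable nodes; the expected code length is the sum of the merged weights.
merge 1/25 + 11/200 → 19/200
merge 81/1000 + 19/200 → 22/125
merge 27/200 + 137/1000 → 34/125
merge 22/125 + 22/125 → 44/125
merge 23/125 + 24/125 → 47/125
merge 34/125 + 44/125 → 78/125
merge 47/125 + 78/125 → 1
L = 19/200 + 22/125 + 34/125 + 44/125 + 47/125 + 78/125 + 1 = 579/200 = 2.895 bits/symbol.

2.895 bits/symbol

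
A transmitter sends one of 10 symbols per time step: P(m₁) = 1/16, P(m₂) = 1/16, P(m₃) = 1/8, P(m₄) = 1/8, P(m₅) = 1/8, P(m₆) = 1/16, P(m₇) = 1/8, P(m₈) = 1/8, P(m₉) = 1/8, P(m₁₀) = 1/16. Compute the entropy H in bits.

3.25 bits

Each probability is a power of 1/2, so log₂(1/p) is an integer.
H = Σ p·log₂(1/p) = 1/16·4 + 1/16·4 + 1/8·3 + 1/8·3 + 1/8·3 + 1/16·4 + 1/8·3 + 1/8·3 + 1/8·3 + 1/16·4 = 3.25 bits.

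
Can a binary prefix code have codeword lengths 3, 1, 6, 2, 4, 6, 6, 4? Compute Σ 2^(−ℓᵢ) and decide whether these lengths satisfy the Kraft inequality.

With common denominator 2^6 = 64: Σ 2^(−ℓᵢ) = 8/64 + 32/64 + 1/64 + 16/64 + 4/64 + 1/64 + 1/64 + 4/64 = 67/64 = 1.046875.
Kraft's inequality requires Σ ≤ 1; here Σ = 1.046875 > 1, so no such prefix code exists.

1.046875; no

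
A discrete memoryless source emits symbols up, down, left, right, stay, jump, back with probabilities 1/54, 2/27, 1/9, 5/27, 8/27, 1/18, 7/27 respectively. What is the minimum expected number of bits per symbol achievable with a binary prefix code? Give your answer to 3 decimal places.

Repeatedly combine the two least-probable nodes; the expected code length is the sum of the merged weights.
merge 1/54 + 1/18 → 2/27
merge 2/27 + 2/27 → 4/27
merge 1/9 + 4/27 → 7/27
merge 5/27 + 7/27 → 4/9
merge 7/27 + 8/27 → 5/9
merge 4/9 + 5/9 → 1
L = 2/27 + 4/27 + 7/27 + 4/9 + 5/9 + 1 = 67/27 ≈ 2.481 bits/symbol.

2.481 bits/symbol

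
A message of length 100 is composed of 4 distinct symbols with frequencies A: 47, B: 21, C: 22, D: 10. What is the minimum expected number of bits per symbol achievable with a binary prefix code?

Probabilities are the counts divided by 100.
Repeatedly combine the two least-probable nodes; the expected code length is the sum of the merged weights.
merge 1/10 + 21/100 → 31/100
merge 11/50 + 31/100 → 53/100
merge 47/100 + 53/100 → 1
L = 31/100 + 53/100 + 1 = 46/25 = 1.84 bits/symbol.

1.84 bits/symbol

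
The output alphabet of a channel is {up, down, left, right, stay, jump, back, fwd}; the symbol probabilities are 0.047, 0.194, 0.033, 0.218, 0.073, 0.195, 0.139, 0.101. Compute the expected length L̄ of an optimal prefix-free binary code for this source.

Repeatedly combine the two least-probable nodes; the expected code length is the sum of the merged weights.
merge 33/1000 + 47/1000 → 2/25
merge 73/1000 + 2/25 → 153/1000
merge 101/1000 + 139/1000 → 6/25
merge 153/1000 + 97/500 → 347/1000
merge 39/200 + 109/500 → 413/1000
merge 6/25 + 347/1000 → 587/1000
merge 413/1000 + 587/1000 → 1
L = 2/25 + 153/1000 + 6/25 + 347/1000 + 413/1000 + 587/1000 + 1 = 141/50 = 2.82 bits/symbol.

2.82 bits/symbol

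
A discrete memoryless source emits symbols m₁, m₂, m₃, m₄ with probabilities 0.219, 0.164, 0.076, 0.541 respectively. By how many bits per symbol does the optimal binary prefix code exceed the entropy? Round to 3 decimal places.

0.029 bits

Entropy H = −Σ p log₂ p ≈ 1.6696 bits.
Huffman merges: 19/250+41/250→6/25; 219/1000+6/25→459/1000; 459/1000+541/1000→1. L = 1699/1000 ≈ 1.6990.
L − H = 1.6990 − 1.6696 = 0.029 bits.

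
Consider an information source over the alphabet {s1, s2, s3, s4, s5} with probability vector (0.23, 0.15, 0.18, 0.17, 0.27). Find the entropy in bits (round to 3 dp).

H = −Σ pᵢ log₂ pᵢ.
−0.23·log₂(0.23) = 0.4877
−0.15·log₂(0.15) = 0.4105
−0.18·log₂(0.18) = 0.4453
−0.17·log₂(0.17) = 0.4346
−0.27·log₂(0.27) = 0.5100
Sum ≈ 2.2881 → 2.288 bits.

2.288 bits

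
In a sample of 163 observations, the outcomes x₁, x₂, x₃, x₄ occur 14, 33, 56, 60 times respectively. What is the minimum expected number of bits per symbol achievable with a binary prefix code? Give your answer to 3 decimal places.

Probabilities are the counts divided by 163.
Repeatedly combine the two least-probable nodes; the expected code length is the sum of the merged weights.
merge 14/163 + 33/163 → 47/163
merge 47/163 + 56/163 → 103/163
merge 60/163 + 103/163 → 1
L = 47/163 + 103/163 + 1 = 313/163 ≈ 1.920 bits/symbol.

1.920 bits/symbol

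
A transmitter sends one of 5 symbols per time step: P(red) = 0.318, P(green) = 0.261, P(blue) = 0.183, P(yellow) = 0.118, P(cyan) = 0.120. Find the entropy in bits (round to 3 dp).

2.211 bits

H = −Σ pᵢ log₂ pᵢ.
−0.318·log₂(0.318) = 0.5256
−0.261·log₂(0.261) = 0.5058
−0.183·log₂(0.183) = 0.4484
−0.118·log₂(0.118) = 0.3638
−0.120·log₂(0.120) = 0.3671
Sum ≈ 2.2107 → 2.211 bits.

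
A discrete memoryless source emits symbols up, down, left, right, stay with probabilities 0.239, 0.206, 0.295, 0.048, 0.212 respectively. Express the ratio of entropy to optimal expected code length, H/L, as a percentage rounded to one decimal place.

Entropy H = −Σ p log₂ p ≈ 2.1673 bits.
Huffman merges: 6/125+103/500→127/500; 53/250+239/1000→451/1000; 127/500+59/200→549/1000; 451/1000+549/1000→1. L = 1127/500 ≈ 2.2540.
Efficiency = H/L = 2.1673/2.2540 = 96.2%.

96.2%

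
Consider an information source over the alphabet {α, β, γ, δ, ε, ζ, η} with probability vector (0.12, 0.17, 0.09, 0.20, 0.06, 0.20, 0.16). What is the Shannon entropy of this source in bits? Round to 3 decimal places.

H = −Σ pᵢ log₂ pᵢ.
−0.12·log₂(0.12) = 0.3671
−0.17·log₂(0.17) = 0.4346
−0.09·log₂(0.09) = 0.3127
−0.20·log₂(0.20) = 0.4644
−0.06·log₂(0.06) = 0.2435
−0.20·log₂(0.20) = 0.4644
−0.16·log₂(0.16) = 0.4230
Sum ≈ 2.7096 → 2.710 bits.

2.710 bits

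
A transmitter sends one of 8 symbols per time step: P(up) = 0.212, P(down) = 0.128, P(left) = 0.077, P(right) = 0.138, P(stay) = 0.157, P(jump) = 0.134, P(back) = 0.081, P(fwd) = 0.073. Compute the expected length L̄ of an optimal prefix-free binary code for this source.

Repeatedly combine the two least-probable nodes; the expected code length is the sum of the merged weights.
merge 73/1000 + 77/1000 → 3/20
merge 81/1000 + 16/125 → 209/1000
merge 67/500 + 69/500 → 34/125
merge 3/20 + 157/1000 → 307/1000
merge 209/1000 + 53/250 → 421/1000
merge 34/125 + 307/1000 → 579/1000
merge 421/1000 + 579/1000 → 1
L = 3/20 + 209/1000 + 34/125 + 307/1000 + 421/1000 + 579/1000 + 1 = 1469/500 = 2.938 bits/symbol.

2.938 bits/symbol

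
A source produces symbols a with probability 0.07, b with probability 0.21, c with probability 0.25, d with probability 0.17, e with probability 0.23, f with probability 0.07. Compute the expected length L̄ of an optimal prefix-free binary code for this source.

Repeatedly combine the two least-probable nodes; the expected code length is the sum of the merged weights.
merge 7/100 + 7/100 → 7/50
merge 7/50 + 17/100 → 31/100
merge 21/100 + 23/100 → 11/25
merge 1/4 + 31/100 → 14/25
merge 11/25 + 14/25 → 1
L = 7/50 + 31/100 + 11/25 + 14/25 + 1 = 49/20 = 2.45 bits/symbol.

2.45 bits/symbol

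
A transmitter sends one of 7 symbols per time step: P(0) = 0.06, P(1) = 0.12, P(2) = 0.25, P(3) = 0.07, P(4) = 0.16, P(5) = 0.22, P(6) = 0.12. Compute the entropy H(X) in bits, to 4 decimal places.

2.6498 bits

H = −Σ pᵢ log₂ pᵢ.
−0.06·log₂(0.06) = 0.2435
−0.12·log₂(0.12) = 0.3671
−0.25·log₂(0.25) = 0.5000
−0.07·log₂(0.07) = 0.2686
−0.16·log₂(0.16) = 0.4230
−0.22·log₂(0.22) = 0.4806
−0.12·log₂(0.12) = 0.3671
Sum ≈ 2.6498 → 2.6498 bits.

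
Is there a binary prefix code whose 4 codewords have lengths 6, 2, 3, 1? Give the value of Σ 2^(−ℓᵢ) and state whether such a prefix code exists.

0.890625; yes

With common denominator 2^6 = 64: Σ 2^(−ℓᵢ) = 1/64 + 16/64 + 8/64 + 32/64 = 57/64 = 0.890625.
Kraft's inequality requires Σ ≤ 1; here Σ = 0.890625 ≤ 1, so such a prefix code exists.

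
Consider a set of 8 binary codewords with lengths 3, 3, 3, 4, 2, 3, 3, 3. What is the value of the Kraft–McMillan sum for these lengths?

With common denominator 2^4 = 16: Σ 2^(−ℓᵢ) = 2/16 + 2/16 + 2/16 + 1/16 + 4/16 + 2/16 + 2/16 + 2/16 = 17/16 = 1.0625.

1.0625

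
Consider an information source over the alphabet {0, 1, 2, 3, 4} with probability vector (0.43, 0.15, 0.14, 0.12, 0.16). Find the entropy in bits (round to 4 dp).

2.1213 bits

H = −Σ pᵢ log₂ pᵢ.
−0.43·log₂(0.43) = 0.5236
−0.15·log₂(0.15) = 0.4105
−0.14·log₂(0.14) = 0.3971
−0.12·log₂(0.12) = 0.3671
−0.16·log₂(0.16) = 0.4230
Sum ≈ 2.1213 → 2.1213 bits.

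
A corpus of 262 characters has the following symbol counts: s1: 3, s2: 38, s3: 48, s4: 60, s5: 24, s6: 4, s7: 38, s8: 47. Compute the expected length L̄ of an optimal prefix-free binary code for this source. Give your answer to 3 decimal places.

2.733 bits/symbol

Probabilities are the counts divided by 262.
Repeatedly combine the two least-probable nodes; the expected code length is the sum of the merged weights.
merge 3/262 + 2/131 → 7/262
merge 7/262 + 12/131 → 31/262
merge 31/262 + 19/131 → 69/262
merge 19/131 + 47/262 → 85/262
merge 24/131 + 30/131 → 54/131
merge 69/262 + 85/262 → 77/131
merge 54/131 + 77/131 → 1
L = 7/262 + 31/262 + 69/262 + 85/262 + 54/131 + 77/131 + 1 = 358/131 ≈ 2.733 bits/symbol.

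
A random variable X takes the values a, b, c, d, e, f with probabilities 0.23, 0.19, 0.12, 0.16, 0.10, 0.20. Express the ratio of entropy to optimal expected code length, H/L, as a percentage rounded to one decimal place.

Entropy H = −Σ p log₂ p ≈ 2.5296 bits.
Huffman merges: 1/10+3/25→11/50; 4/25+19/100→7/20; 1/5+11/50→21/50; 23/100+7/20→29/50; 21/50+29/50→1. L = 257/100 ≈ 2.5700.
Efficiency = H/L = 2.5296/2.5700 = 98.4%.

98.4%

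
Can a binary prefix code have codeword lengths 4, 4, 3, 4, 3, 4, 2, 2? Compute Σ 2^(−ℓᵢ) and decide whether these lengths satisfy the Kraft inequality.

1; yes

With common denominator 2^4 = 16: Σ 2^(−ℓᵢ) = 1/16 + 1/16 + 2/16 + 1/16 + 2/16 + 1/16 + 4/16 + 4/16 = 16/16 = 1.
Kraft's inequality requires Σ ≤ 1; here Σ = 1 ≤ 1, so such a prefix code exists.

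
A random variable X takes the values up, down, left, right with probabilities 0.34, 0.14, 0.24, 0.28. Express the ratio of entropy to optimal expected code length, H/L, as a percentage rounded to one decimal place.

96.7%

Entropy H = −Σ p log₂ p ≈ 1.9346 bits.
Huffman merges: 7/50+6/25→19/50; 7/25+17/50→31/50; 19/50+31/50→1. L = 2 ≈ 2.0000.
Efficiency = H/L = 1.9346/2.0000 = 96.7%.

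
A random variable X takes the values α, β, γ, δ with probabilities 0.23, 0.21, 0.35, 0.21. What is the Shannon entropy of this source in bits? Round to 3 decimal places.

1.963 bits

H = −Σ pᵢ log₂ pᵢ.
−0.23·log₂(0.23) = 0.4877
−0.21·log₂(0.21) = 0.4728
−0.35·log₂(0.35) = 0.5301
−0.21·log₂(0.21) = 0.4728
Sum ≈ 1.9634 → 1.963 bits.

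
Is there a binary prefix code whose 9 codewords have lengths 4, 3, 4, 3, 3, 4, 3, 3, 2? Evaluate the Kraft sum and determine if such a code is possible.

With common denominator 2^4 = 16: Σ 2^(−ℓᵢ) = 1/16 + 2/16 + 1/16 + 2/16 + 2/16 + 1/16 + 2/16 + 2/16 + 4/16 = 17/16 = 1.0625.
Kraft's inequality requires Σ ≤ 1; here Σ = 1.0625 > 1, so no such prefix code exists.

1.0625; no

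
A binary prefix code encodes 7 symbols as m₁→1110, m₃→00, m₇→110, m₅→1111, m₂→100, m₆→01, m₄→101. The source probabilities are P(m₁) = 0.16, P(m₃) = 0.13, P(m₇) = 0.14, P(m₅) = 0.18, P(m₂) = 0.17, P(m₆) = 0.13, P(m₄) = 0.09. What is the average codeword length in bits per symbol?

3.08 bits/symbol

L̄ = Σ pᵢ·ℓᵢ = 0.16·4 + 0.13·2 + 0.14·3 + 0.18·4 + 0.17·3 + 0.13·2 + 0.09·3 = 3.08 bits/symbol.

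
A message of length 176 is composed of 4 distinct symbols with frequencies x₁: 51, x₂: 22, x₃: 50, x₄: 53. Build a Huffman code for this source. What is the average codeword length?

Probabilities are the counts divided by 176.
Repeatedly combine the two least-probable nodes; the expected code length is the sum of the merged weights.
merge 1/8 + 25/88 → 9/22
merge 51/176 + 53/176 → 13/22
merge 9/22 + 13/22 → 1
L = 9/22 + 13/22 + 1 = 2 bits/symbol.

2 bits/symbol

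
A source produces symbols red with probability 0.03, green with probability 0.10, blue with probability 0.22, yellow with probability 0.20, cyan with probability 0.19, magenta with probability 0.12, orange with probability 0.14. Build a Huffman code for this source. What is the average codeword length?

Repeatedly combine the two least-probable nodes; the expected code length is the sum of the merged weights.
merge 3/100 + 1/10 → 13/100
merge 3/25 + 13/100 → 1/4
merge 7/50 + 19/100 → 33/100
merge 1/5 + 11/50 → 21/50
merge 1/4 + 33/100 → 29/50
merge 21/50 + 29/50 → 1
L = 13/100 + 1/4 + 33/100 + 21/50 + 29/50 + 1 = 271/100 = 2.71 bits/symbol.

2.71 bits/symbol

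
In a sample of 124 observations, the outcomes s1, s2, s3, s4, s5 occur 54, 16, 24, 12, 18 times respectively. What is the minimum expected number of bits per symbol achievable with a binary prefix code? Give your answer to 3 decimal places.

Probabilities are the counts divided by 124.
Repeatedly combine the two least-probable nodes; the expected code length is the sum of the merged weights.
merge 3/31 + 4/31 → 7/31
merge 9/62 + 6/31 → 21/62
merge 7/31 + 21/62 → 35/62
merge 27/62 + 35/62 → 1
L = 7/31 + 21/62 + 35/62 + 1 = 66/31 ≈ 2.129 bits/symbol.

2.129 bits/symbol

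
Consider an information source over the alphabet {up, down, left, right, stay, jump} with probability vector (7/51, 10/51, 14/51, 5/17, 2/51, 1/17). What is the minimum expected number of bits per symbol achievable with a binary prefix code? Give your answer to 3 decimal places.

2.333 bits/symbol

Repeatedly combine the two least-probable nodes; the expected code length is the sum of the merged weights.
merge 2/51 + 1/17 → 5/51
merge 5/51 + 7/51 → 4/17
merge 10/51 + 4/17 → 22/51
merge 14/51 + 5/17 → 29/51
merge 22/51 + 29/51 → 1
L = 5/51 + 4/17 + 22/51 + 29/51 + 1 = 7/3 ≈ 2.333 bits/symbol.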